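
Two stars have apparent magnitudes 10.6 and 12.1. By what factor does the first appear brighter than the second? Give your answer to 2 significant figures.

4.0

Δm = 10.6 − (12.1) = -1.5
Flux ratio = 10^(−0.4 Δm) = 10^(−0.4 × -1.5) = 10^0.600 = 3.981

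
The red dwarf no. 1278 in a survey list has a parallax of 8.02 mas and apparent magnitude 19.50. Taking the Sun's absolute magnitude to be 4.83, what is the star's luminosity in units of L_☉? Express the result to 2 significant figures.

L/L_☉ ≈ 2.1×10^-4

d = 1/p = 1000/8.02 mas = 124.7 pc
M = m − 5 log₁₀ d + 5 = 19.50 − 5·2.0958 + 5 = 14.021
M − M_☉ = 14.021 − 4.83 = 9.191
L/L_☉ = 10^(−0.4 × 9.191) = 2.107×10^-4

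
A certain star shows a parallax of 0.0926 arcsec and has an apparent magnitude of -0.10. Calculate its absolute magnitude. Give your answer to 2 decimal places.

M ≈ -0.27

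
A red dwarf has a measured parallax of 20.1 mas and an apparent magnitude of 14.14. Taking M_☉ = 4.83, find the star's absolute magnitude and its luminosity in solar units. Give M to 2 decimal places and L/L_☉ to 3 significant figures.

M ≈ 10.66; L/L_☉ ≈ 4.67×10^-3

d = 1/p = 1000/20.1 mas = 49.75 pc
M = m − 5 log₁₀ d + 5 = 14.14 − 5·1.6968 + 5 = 10.656
M − M_☉ = 10.656 − 4.83 = 5.826
L/L_☉ = 10^(−0.4 × 5.826) = 4.673×10^-3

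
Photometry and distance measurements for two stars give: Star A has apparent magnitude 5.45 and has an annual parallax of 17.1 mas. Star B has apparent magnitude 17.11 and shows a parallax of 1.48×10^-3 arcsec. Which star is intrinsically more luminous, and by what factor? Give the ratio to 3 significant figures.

Star A is more luminous, by a factor of 346.

Star A: p = 17.1 mas = 0.0171″ → d = 1/p = 58.48 pc
Star A: M = m − 5 log₁₀ d + 5 = 5.45 − 5·1.7670 + 5 = 1.615
Star B: d = 1/p = 1/1.48×10^-3″ = 675.7 pc
Star B: M = m − 5 log₁₀ d + 5 = 17.11 − 5·2.8297 + 5 = 7.961
ΔM = M_A − M_B = 1.615 − (7.961) = -6.346; smaller M is more luminous → Star A.
L ratio = 10^(0.4 |ΔM|) = 10^2.539 = 345.6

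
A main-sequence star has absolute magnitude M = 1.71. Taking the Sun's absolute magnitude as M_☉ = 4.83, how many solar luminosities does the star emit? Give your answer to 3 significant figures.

M − M_☉ = 1.71 − 4.83 = -3.120
L/L_☉ = 10^(−0.4 (M − M_☉)) = 10^1.248 = 17.70

L/L_☉ ≈ 17.7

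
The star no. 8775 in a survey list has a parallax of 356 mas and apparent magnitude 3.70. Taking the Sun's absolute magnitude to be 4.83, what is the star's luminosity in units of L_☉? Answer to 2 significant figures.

d = 1/p = 1000/356 mas = 2.809 pc
M = m − 5 log₁₀ d + 5 = 3.70 − 5·0.4486 + 5 = 6.457
M − M_☉ = 6.457 − 4.83 = 1.627
L/L_☉ = 10^(−0.4 × 1.627) = 0.2234

L/L_☉ ≈ 0.22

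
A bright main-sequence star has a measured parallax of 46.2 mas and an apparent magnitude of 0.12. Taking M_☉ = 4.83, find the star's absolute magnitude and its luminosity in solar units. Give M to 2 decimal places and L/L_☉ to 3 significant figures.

d = 1/p = 1000/46.2 mas = 21.65 pc
M = m − 5 log₁₀ d + 5 = 0.12 − 5·1.3354 + 5 = -1.557
M − M_☉ = -1.557 − 4.83 = -6.387
L/L_☉ = 10^(−0.4 × -6.387) = 358.7

M ≈ -1.56; L/L_☉ ≈ 359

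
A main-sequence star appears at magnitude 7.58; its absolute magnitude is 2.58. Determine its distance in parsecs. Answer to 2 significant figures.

μ = m − M = 5.000
m − M = 5 log₁₀ d − 5
log₁₀ d = (m − M)/5 + 1 = 2.0000
d = 10^2.0000 = 100.0 pc

d ≈ 100 pc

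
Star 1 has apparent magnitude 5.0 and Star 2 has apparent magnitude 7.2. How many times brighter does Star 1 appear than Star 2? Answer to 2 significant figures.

7.6

Magnitude difference = -2.2
Flux ratio = 10^(−0.4 Δm) = 10^(−0.4 × -2.2) = 10^0.880 = 7.586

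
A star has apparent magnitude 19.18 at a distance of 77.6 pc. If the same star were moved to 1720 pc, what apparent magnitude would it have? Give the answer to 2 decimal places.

m ≈ 25.91

Flux ∝ 1/d², so Δm = 5 log₁₀(d₂/d₁) = 5 log₁₀(1720/77.6) = 6.728
m₂ = m₁ + Δm = 19.18 + (6.728) = 25.908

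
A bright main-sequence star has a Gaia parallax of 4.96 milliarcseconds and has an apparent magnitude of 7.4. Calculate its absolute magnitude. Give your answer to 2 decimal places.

M ≈ 0.88

p = 4.96 mas = 4.96×10^-3″ → d = 1/p = 201.6 pc
5 log₁₀(d/10 pc) = 5 log₁₀(201.6) − 5 = 6.523
M = m − 5 log₁₀(d/10) = 7.4 − 6.523 = 0.877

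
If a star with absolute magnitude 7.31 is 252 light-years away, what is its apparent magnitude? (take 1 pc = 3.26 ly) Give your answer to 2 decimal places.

m ≈ 11.75

d = 252 ly / 3.26 = 77.30 pc
m = M + 5 log₁₀ d − 5 = 7.31 + 5·1.8882 − 5 = 11.751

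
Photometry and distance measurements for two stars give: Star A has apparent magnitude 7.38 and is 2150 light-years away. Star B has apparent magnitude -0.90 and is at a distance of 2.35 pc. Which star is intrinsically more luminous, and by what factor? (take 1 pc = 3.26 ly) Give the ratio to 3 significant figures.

Star A is more luminous, by a factor of 38.4.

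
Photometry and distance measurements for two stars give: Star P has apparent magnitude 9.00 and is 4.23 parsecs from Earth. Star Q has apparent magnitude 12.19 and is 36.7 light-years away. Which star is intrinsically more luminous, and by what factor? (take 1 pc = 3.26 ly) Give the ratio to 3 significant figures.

Star P: M = m − 5 log₁₀ d + 5 = 9.00 − 5·0.6263 + 5 = 10.868
Star Q: d = 36.7 ly / 3.26 = 11.26 pc
Star Q: M = m − 5 log₁₀ d + 5 = 12.19 − 5·1.0514 + 5 = 11.933
ΔM = M_P − M_Q = 10.868 − (11.933) = -1.064; smaller M is more luminous → Star P.
L ratio = 10^(0.4 |ΔM|) = 10^0.426 = 2.666

Star P is more luminous, by a factor of 2.67.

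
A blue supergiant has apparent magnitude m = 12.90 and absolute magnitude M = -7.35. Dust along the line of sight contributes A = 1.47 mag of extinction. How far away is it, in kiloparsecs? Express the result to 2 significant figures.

m − M = 5 log₁₀(d/10 pc) + A  ⇒  12.90 − (-7.35) − 1.47 = 5 log₁₀(d/10)
18.780 = 5 log₁₀(d/10)
log₁₀ d = (m − M − A)/5 + 1 = 4.7560
d = 10^4.7560 = 57020 pc
= 57.02 kpc

d ≈ 57 kpc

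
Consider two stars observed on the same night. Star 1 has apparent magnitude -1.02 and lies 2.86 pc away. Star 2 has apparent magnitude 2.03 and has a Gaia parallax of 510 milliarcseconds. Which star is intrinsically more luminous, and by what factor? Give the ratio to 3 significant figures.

Star 1: M = m − 5 log₁₀ d + 5 = -1.02 − 5·0.4564 + 5 = 1.698
Star 2: p = 510 mas = 0.510″ → d = 1/p = 1.961 pc
Star 2: M = m − 5 log₁₀ d + 5 = 2.03 − 5·0.2924 + 5 = 5.568
ΔM = M_1 − M_2 = 1.698 − (5.568) = -3.870; smaller M is more luminous → Star 1.
L ratio = 10^(0.4 |ΔM|) = 10^1.548 = 35.31

Star 1 is more luminous, by a factor of 35.3.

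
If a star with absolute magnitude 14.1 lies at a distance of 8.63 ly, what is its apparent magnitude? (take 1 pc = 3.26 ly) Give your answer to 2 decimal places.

m ≈ 11.21

d = 8.63 ly / 3.26 = 2.647 pc
m = M + 5 log₁₀ d − 5 = 14.1 + 5·0.4228 − 5 = 11.214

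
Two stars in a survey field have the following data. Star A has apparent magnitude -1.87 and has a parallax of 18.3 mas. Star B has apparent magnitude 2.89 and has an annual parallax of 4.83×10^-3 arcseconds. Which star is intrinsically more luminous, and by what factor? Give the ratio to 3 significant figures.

Star A: p = 18.3 mas = 0.0183″ → d = 1/p = 54.64 pc
Star A: M = m − 5 log₁₀ d + 5 = -1.87 − 5·1.7375 + 5 = -5.558
Star B: d = 1/p = 1/4.83×10^-3″ = 207.0 pc
Star B: M = m − 5 log₁₀ d + 5 = 2.89 − 5·2.3161 + 5 = -3.690
ΔM = M_A − M_B = -5.558 − (-3.690) = -1.867; smaller M is more luminous → Star A.
L ratio = 10^(0.4 |ΔM|) = 10^0.747 = 5.585

Star A is more luminous, by a factor of 5.58.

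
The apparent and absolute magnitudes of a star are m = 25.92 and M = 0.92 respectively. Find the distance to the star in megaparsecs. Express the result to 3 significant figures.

d ≈ 1.00 Mpc

μ = m − M = 25.000
m − M = 5 log₁₀ d − 5
log₁₀ d = (m − M)/5 + 1 = 6.0000
d = 10^6.0000 = 1.000×10^6 pc
= 1.000 Mpc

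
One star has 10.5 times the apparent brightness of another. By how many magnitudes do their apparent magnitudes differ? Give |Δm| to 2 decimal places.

|Δm| ≈ 2.55

Pogson: Δm = −2.5 log₁₀(ratio) = −2.5 log₁₀(10.5) = −2.5 × 1.0212 = -2.553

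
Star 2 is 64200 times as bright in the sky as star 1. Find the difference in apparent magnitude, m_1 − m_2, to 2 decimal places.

m_1 − m_2 ≈ 12.02

Pogson: Δm = −2.5 log₁₀(ratio) = −2.5 log₁₀(64200) = −2.5 × 4.8075 = -12.019
Star 2 is brighter so has the smaller magnitude: m_1 − m_2 is positive.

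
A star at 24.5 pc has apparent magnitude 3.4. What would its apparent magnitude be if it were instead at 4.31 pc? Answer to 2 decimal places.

Flux ∝ 1/d², so Δm = 5 log₁₀(d₂/d₁) = 5 log₁₀(4.31/24.5) = -3.773
m₂ = m₁ + Δm = 3.4 + (-3.773) = -0.373

m ≈ -0.37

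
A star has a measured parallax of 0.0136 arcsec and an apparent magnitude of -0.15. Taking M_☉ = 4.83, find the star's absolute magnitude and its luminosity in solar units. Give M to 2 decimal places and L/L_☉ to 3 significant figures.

d = 1/p = 1/0.0136″ = 73.53 pc
M = m − 5 log₁₀ d + 5 = -0.15 − 5·1.8665 + 5 = -4.482
M − M_☉ = -4.482 − 4.83 = -9.312
L/L_☉ = 10^(−0.4 × -9.312) = 5308

M ≈ -4.48; L/L_☉ ≈ 5310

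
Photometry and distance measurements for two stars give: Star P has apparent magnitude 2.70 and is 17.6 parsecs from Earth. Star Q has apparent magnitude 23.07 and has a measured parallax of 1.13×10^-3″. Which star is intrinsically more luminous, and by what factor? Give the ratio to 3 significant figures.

Star P is more luminous, by a factor of 55600.

Star P: M = m − 5 log₁₀ d + 5 = 2.70 − 5·1.2455 + 5 = 1.472
Star Q: d = 1/p = 1/1.13×10^-3″ = 885.0 pc
Star Q: M = m − 5 log₁₀ d + 5 = 23.07 − 5·2.9469 + 5 = 13.335
ΔM = M_P − M_Q = 1.472 − (13.335) = -11.863; smaller M is more luminous → Star P.
L ratio = 10^(0.4 |ΔM|) = 10^4.745 = 55610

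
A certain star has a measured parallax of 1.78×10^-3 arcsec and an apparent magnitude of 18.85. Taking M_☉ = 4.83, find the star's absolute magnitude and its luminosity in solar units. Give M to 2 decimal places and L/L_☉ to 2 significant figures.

d = 1/p = 1/1.78×10^-3″ = 561.8 pc
M = m − 5 log₁₀ d + 5 = 18.85 − 5·2.7496 + 5 = 10.102
M − M_☉ = 10.102 − 4.83 = 5.272
L/L_☉ = 10^(−0.4 × 5.272) = 7.783×10^-3

M ≈ 10.10; L/L_☉ ≈ 7.8×10^-3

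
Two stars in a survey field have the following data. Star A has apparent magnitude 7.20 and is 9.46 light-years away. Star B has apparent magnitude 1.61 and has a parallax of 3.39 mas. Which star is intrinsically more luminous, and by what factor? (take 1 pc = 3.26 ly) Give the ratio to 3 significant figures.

Star A: d = 9.46 ly / 3.26 = 2.902 pc
Star A: M = m − 5 log₁₀ d + 5 = 7.20 − 5·0.4627 + 5 = 9.887
Star B: p = 3.39 mas = 3.39×10^-3″ → d = 1/p = 295.0 pc
Star B: M = m − 5 log₁₀ d + 5 = 1.61 − 5·2.4698 + 5 = -5.739
ΔM = M_A − M_B = 9.887 − (-5.739) = 15.626; smaller M is more luminous → Star B.
L ratio = 10^(0.4 |ΔM|) = 10^6.250 = 1.779×10^6

Star B is more luminous, by a factor of 1.78×10^6.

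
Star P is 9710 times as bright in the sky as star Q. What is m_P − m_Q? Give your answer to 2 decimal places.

Pogson: Δm = −2.5 log₁₀(ratio) = −2.5 log₁₀(9710) = −2.5 × 3.9872 = -9.968
Star P is brighter, so it has the smaller magnitude: the difference is negative.

m_P − m_Q ≈ -9.97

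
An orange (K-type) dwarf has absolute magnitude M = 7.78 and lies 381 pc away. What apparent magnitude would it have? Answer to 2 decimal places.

m ≈ 15.68

m = M + 5 log₁₀ d − 5 = 7.78 + 5·2.5809 − 5 = 15.685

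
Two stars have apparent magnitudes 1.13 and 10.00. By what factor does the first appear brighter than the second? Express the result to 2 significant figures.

Δm = 1.13 − (10.00) = -8.87
Flux ratio = 10^(−0.4 Δm) = 10^(−0.4 × -8.87) = 10^3.548 = 3532

3500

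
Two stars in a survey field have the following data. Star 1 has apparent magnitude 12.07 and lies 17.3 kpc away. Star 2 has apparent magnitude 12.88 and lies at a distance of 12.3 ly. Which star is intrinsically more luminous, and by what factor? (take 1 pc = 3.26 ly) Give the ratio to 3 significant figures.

Star 1 is more luminous, by a factor of 4.43×10^7.

Star 1: d = 17.3 kpc = 17300 pc
Star 1: M = m − 5 log₁₀ d + 5 = 12.07 − 5·4.2380 + 5 = -4.120
Star 2: d = 12.3 ly / 3.26 = 3.773 pc
Star 2: M = m − 5 log₁₀ d + 5 = 12.88 − 5·0.5767 + 5 = 14.997
ΔM = M_1 − M_2 = -4.120 − (14.997) = -19.117; smaller M is more luminous → Star 1.
L ratio = 10^(0.4 |ΔM|) = 10^7.647 = 4.433×10^7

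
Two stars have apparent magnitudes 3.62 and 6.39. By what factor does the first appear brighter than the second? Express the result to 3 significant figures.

Δm = 3.62 − (6.39) = -2.77
Flux ratio = 10^(−0.4 Δm) = 10^(−0.4 × -2.77) = 10^1.108 = 12.82

12.8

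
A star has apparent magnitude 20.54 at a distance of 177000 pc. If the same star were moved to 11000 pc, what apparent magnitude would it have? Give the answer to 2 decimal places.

m ≈ 14.51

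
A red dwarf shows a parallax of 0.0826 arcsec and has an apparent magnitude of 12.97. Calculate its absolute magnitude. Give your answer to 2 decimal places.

d = 1/p = 1/0.0826″ = 12.11 pc
5 log₁₀(d/10 pc) = 5 log₁₀(12.11) − 5 = 0.415
M = m − 5 log₁₀(d/10) = 12.97 − 0.415 = 12.555

M ≈ 12.55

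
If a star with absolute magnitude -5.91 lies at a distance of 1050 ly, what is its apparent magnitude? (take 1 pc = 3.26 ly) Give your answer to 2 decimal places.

d = 1050 ly / 3.26 = 322.1 pc
m = M + 5 log₁₀ d − 5 = -5.91 + 5·2.5080 − 5 = 1.630

m ≈ 1.63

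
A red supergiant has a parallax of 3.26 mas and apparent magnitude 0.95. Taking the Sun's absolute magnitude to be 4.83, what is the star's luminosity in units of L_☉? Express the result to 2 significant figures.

d = 1/p = 1000/3.26 mas = 306.7 pc
M = m − 5 log₁₀ d + 5 = 0.95 − 5·2.4868 + 5 = -6.484
M − M_☉ = -6.484 − 4.83 = -11.314
L/L_☉ = 10^(−0.4 × -11.314) = 33540

L/L_☉ ≈ 34000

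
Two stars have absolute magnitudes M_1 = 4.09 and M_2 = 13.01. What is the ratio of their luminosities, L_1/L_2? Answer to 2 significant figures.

ΔM = M_1 − M_2 = -8.92
L_1/L_2 = 10^(−0.4 ΔM) = 10^3.568 = 3698

L_1/L_2 ≈ 3700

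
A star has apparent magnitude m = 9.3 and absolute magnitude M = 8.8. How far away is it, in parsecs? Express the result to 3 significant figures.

μ = m − M = 0.500
m − M = 5 log₁₀ d − 5
log₁₀ d = (m − M)/5 + 1 = 1.1000
d = 10^1.1000 = 12.59 pc

d ≈ 12.6 pc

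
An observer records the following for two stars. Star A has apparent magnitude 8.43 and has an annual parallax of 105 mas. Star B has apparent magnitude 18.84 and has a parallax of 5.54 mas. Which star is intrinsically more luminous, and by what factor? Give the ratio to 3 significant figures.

Star A: p = 105 mas = 0.105″ → d = 1/p = 9.524 pc
Star A: M = m − 5 log₁₀ d + 5 = 8.43 − 5·0.9788 + 5 = 8.536
Star B: p = 5.54 mas = 5.54×10^-3″ → d = 1/p = 180.5 pc
Star B: M = m − 5 log₁₀ d + 5 = 18.84 − 5·2.2565 + 5 = 12.558
ΔM = M_A − M_B = 8.536 − (12.558) = -4.022; smaller M is more luminous → Star A.
L ratio = 10^(0.4 |ΔM|) = 10^1.609 = 40.61

Star A is more luminous, by a factor of 40.6.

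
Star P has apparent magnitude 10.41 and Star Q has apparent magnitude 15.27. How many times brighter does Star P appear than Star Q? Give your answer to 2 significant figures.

88

Magnitude difference = -4.86
Flux ratio = 10^(−0.4 Δm) = 10^(−0.4 × -4.86) = 10^1.944 = 87.90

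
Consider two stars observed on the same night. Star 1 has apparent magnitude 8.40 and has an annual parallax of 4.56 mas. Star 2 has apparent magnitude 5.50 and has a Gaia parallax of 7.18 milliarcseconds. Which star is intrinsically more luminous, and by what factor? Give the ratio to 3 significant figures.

Star 2 is more luminous, by a factor of 5.83.

Star 1: p = 4.56 mas = 4.56×10^-3″ → d = 1/p = 219.3 pc
Star 1: M = m − 5 log₁₀ d + 5 = 8.40 − 5·2.3410 + 5 = 1.695
Star 2: p = 7.18 mas = 7.18×10^-3″ → d = 1/p = 139.3 pc
Star 2: M = m − 5 log₁₀ d + 5 = 5.50 − 5·2.1439 + 5 = -0.219
ΔM = M_1 − M_2 = 1.695 − (-0.219) = 1.914; smaller M is more luminous → Star 2.
L ratio = 10^(0.4 |ΔM|) = 10^0.766 = 5.830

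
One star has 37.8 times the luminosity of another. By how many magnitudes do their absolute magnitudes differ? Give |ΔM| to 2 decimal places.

Pogson: ΔM = −2.5 log₁₀(ratio) = −2.5 log₁₀(37.8) = −2.5 × 1.5775 = -3.944

|ΔM| ≈ 3.94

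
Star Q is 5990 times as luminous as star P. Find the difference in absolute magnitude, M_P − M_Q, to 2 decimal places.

Pogson: ΔM = −2.5 log₁₀(ratio) = −2.5 log₁₀(5990) = −2.5 × 3.7774 = -9.444
Star Q is brighter so has the smaller magnitude: M_P − M_Q is positive.

M_P − M_Q ≈ 9.44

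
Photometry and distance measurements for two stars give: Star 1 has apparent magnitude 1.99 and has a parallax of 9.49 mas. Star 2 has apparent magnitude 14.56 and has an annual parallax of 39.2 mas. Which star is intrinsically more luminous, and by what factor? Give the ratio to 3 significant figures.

Star 1 is more luminous, by a factor of 1.82×10^6.

Star 1: p = 9.49 mas = 9.49×10^-3″ → d = 1/p = 105.4 pc
Star 1: M = m − 5 log₁₀ d + 5 = 1.99 − 5·2.0227 + 5 = -3.124
Star 2: p = 39.2 mas = 0.0392″ → d = 1/p = 25.51 pc
Star 2: M = m − 5 log₁₀ d + 5 = 14.56 − 5·1.4067 + 5 = 12.526
ΔM = M_1 − M_2 = -3.124 − (12.526) = -15.650; smaller M is more luminous → Star 1.
L ratio = 10^(0.4 |ΔM|) = 10^6.260 = 1.820×10^6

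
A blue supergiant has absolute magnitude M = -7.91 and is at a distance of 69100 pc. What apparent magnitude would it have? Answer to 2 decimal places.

m ≈ 11.29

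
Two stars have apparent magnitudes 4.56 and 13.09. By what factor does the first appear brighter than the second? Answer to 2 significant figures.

Δm = 4.56 − (13.09) = -8.53
Flux ratio = 10^(−0.4 Δm) = 10^(−0.4 × -8.53) = 10^3.412 = 2582

2600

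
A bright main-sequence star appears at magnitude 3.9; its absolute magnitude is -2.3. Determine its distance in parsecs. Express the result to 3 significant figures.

d ≈ 174 pc

Distance modulus: m − M = 3.9 − (-2.3) = 6.200
m − M = 5 log₁₀ d − 5
log₁₀ d = (m − M)/5 + 1 = 2.2400
d = 10^2.2400 = 173.8 pc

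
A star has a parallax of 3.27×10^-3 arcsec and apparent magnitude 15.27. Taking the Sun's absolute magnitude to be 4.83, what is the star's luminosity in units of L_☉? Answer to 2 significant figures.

d = 1/p = 1/3.27×10^-3″ = 305.8 pc
M = m − 5 log₁₀ d + 5 = 15.27 − 5·2.4855 + 5 = 7.843
M − M_☉ = 7.843 − 4.83 = 3.013
L/L_☉ = 10^(−0.4 × 3.013) = 0.06236

L/L_☉ ≈ 0.062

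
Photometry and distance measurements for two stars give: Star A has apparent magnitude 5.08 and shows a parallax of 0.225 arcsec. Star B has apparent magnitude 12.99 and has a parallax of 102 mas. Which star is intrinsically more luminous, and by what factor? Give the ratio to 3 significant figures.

Star A is more luminous, by a factor of 300.

Star A: d = 1/p = 1/0.225″ = 4.444 pc
Star A: M = m − 5 log₁₀ d + 5 = 5.08 − 5·0.6478 + 5 = 6.841
Star B: p = 102 mas = 0.102″ → d = 1/p = 9.804 pc
Star B: M = m − 5 log₁₀ d + 5 = 12.99 − 5·0.9914 + 5 = 13.033
ΔM = M_A − M_B = 6.841 − (13.033) = -6.192; smaller M is more luminous → Star A.
L ratio = 10^(0.4 |ΔM|) = 10^2.477 = 299.8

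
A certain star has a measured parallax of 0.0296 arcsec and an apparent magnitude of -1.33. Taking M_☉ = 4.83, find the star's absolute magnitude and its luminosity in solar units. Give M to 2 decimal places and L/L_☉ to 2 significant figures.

d = 1/p = 1/0.0296″ = 33.78 pc
M = m − 5 log₁₀ d + 5 = -1.33 − 5·1.5287 + 5 = -3.974
M − M_☉ = -3.974 − 4.83 = -8.804
L/L_☉ = 10^(−0.4 × -8.804) = 3322

M ≈ -3.97; L/L_☉ ≈ 3300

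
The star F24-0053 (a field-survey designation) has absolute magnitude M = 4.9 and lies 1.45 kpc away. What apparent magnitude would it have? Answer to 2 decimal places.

m ≈ 15.71

d = 1.45 kpc = 1450 pc
m = M + 5 log₁₀ d − 5 = 4.9 + 5·3.1614 − 5 = 15.707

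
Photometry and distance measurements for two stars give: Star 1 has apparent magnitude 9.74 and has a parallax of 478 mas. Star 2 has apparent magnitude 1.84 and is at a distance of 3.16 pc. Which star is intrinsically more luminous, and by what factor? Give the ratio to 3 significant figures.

Star 1: p = 478 mas = 0.478″ → d = 1/p = 2.092 pc
Star 1: M = m − 5 log₁₀ d + 5 = 9.74 − 5·0.3206 + 5 = 13.137
Star 2: M = m − 5 log₁₀ d + 5 = 1.84 − 5·0.4997 + 5 = 4.342
ΔM = M_1 − M_2 = 13.137 − (4.342) = 8.796; smaller M is more luminous → Star 2.
L ratio = 10^(0.4 |ΔM|) = 10^3.518 = 3298

Star 2 is more luminous, by a factor of 3300.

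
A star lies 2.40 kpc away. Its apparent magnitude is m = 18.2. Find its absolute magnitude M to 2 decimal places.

d = 2.40 kpc = 2400 pc
5 log₁₀(d/10 pc) = 5 log₁₀(2400) − 5 = 11.901
M = m − 5 log₁₀(d/10) = 18.2 − 11.901 = 6.299

M ≈ 6.30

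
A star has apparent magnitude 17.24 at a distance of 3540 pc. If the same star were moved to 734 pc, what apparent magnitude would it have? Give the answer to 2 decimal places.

Flux ∝ 1/d², so Δm = 5 log₁₀(d₂/d₁) = 5 log₁₀(734/3540) = -3.417
m₂ = m₁ + Δm = 17.24 + (-3.417) = 13.823

m ≈ 13.82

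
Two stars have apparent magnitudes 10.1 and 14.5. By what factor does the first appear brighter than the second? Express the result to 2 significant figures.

58

Magnitude difference = -4.4
Flux ratio = 10^(−0.4 Δm) = 10^(−0.4 × -4.4) = 10^1.760 = 57.54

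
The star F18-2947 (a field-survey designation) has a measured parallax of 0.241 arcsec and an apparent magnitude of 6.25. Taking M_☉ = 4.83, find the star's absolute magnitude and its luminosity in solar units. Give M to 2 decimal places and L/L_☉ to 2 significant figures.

M ≈ 8.16; L/L_☉ ≈ 0.047

d = 1/p = 1/0.241″ = 4.149 pc
M = m − 5 log₁₀ d + 5 = 6.25 − 5·0.6180 + 5 = 8.160
M − M_☉ = 8.160 − 4.83 = 3.330
L/L_☉ = 10^(−0.4 × 3.330) = 0.04655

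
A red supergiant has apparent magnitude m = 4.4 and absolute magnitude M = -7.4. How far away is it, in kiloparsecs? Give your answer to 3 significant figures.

d ≈ 2.29 kpc

Distance modulus: m − M = 4.4 − (-7.4) = 11.800
m − M = 5 log₁₀ d − 5
log₁₀ d = (m − M)/5 + 1 = 3.3600
d = 10^3.3600 = 2291 pc
= 2.291 kpc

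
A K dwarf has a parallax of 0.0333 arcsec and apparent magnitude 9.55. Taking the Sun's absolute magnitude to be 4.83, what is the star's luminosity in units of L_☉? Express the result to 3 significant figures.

d = 1/p = 1/0.0333″ = 30.03 pc
M = m − 5 log₁₀ d + 5 = 9.55 − 5·1.4776 + 5 = 7.162
M − M_☉ = 7.162 − 4.83 = 2.332
L/L_☉ = 10^(−0.4 × 2.332) = 0.1167

L/L_☉ ≈ 0.117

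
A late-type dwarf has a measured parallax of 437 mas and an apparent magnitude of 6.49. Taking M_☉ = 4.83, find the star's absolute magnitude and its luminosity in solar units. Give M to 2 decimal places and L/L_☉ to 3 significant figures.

d = 1/p = 1000/437 mas = 2.288 pc
M = m − 5 log₁₀ d + 5 = 6.49 − 5·0.3595 + 5 = 9.692
M − M_☉ = 9.692 − 4.83 = 4.862
L/L_☉ = 10^(−0.4 × 4.862) = 0.01135

M ≈ 9.69; L/L_☉ ≈ 0.0114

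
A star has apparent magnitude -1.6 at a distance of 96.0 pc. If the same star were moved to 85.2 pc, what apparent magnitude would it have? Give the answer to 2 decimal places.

Flux ∝ 1/d², so Δm = 5 log₁₀(d₂/d₁) = 5 log₁₀(85.2/96.0) = -0.259
m₂ = m₁ + Δm = -1.6 + (-0.259) = -1.859

m ≈ -1.86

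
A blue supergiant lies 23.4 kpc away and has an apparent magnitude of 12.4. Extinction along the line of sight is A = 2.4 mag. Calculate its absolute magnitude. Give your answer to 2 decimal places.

M ≈ -6.85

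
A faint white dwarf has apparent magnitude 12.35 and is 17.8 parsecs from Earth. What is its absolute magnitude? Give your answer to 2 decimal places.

5 log₁₀(d/10 pc) = 5 log₁₀(17.80) − 5 = 1.252
M = m − 5 log₁₀(d/10) = 12.35 − 1.252 = 11.098

M ≈ 11.10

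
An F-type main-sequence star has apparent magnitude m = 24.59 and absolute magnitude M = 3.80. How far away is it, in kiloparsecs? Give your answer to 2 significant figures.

d ≈ 140 kpc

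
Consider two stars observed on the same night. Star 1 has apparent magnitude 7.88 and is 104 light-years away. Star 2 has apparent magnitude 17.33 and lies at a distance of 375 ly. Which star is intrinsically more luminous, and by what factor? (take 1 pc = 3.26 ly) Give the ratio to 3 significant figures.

Star 1 is more luminous, by a factor of 463.

Star 1: d = 104 ly / 3.26 = 31.90 pc
Star 1: M = m − 5 log₁₀ d + 5 = 7.88 − 5·1.5038 + 5 = 5.361
Star 2: d = 375 ly / 3.26 = 115.0 pc
Star 2: M = m − 5 log₁₀ d + 5 = 17.33 − 5·2.0608 + 5 = 12.026
ΔM = M_1 − M_2 = 5.361 − (12.026) = -6.665; smaller M is more luminous → Star 1.
L ratio = 10^(0.4 |ΔM|) = 10^2.666 = 463.5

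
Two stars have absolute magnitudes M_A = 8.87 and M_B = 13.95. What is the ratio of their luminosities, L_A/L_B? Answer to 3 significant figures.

L_A/L_B ≈ 108

ΔM = M_A − M_B = -5.08
L_A/L_B = 10^(−0.4 ΔM) = 10^2.032 = 107.6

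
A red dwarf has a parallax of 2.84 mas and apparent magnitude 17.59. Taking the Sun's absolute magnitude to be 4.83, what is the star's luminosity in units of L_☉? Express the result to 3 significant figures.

L/L_☉ ≈ 9.76×10^-3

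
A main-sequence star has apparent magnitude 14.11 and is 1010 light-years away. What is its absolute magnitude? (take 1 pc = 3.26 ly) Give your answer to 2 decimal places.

d = 1010 ly / 3.26 = 309.8 pc
5 log₁₀(d/10 pc) = 5 log₁₀(309.8) − 5 = 7.456
M = m − 5 log₁₀(d/10) = 14.11 − 7.456 = 6.654

M ≈ 6.65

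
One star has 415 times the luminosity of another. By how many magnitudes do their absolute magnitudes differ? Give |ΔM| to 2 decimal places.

|ΔM| ≈ 6.55

Pogson: ΔM = −2.5 log₁₀(ratio) = −2.5 log₁₀(415) = −2.5 × 2.6180 = -6.545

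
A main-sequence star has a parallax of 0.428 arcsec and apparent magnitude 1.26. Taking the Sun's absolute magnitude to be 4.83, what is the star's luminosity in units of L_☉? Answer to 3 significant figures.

d = 1/p = 1/0.428″ = 2.336 pc
M = m − 5 log₁₀ d + 5 = 1.26 − 5·0.3686 + 5 = 4.417
M − M_☉ = 4.417 − 4.83 = -0.413
L/L_☉ = 10^(−0.4 × -0.413) = 1.463

L/L_☉ ≈ 1.46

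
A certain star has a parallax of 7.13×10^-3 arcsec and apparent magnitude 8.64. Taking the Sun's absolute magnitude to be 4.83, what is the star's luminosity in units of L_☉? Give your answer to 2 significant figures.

L/L_☉ ≈ 5.9

d = 1/p = 1/7.13×10^-3″ = 140.3 pc
M = m − 5 log₁₀ d + 5 = 8.64 − 5·2.1469 + 5 = 2.905
M − M_☉ = 2.905 − 4.83 = -1.925
L/L_☉ = 10^(−0.4 × -1.925) = 5.886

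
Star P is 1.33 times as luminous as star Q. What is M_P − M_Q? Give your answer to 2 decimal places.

M_P − M_Q ≈ -0.31

Pogson: ΔM = −2.5 log₁₀(ratio) = −2.5 log₁₀(1.33) = −2.5 × 0.1239 = -0.310
Star P is brighter, so it has the smaller magnitude: the difference is negative.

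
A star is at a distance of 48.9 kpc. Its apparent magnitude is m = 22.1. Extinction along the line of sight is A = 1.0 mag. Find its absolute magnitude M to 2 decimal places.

d = 48.9 kpc = 48900 pc
5 log₁₀(d/10 pc) = 5 log₁₀(48900) − 5 = 18.447
M = m − 5 log₁₀(d/10) − A = 22.1 − 18.447 − 1.0 = 2.653

M ≈ 2.65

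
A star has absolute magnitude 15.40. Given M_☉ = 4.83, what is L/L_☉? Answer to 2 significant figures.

L/L_☉ ≈ 5.9×10^-5

M − M_☉ = 15.40 − 4.83 = 10.570
L/L_☉ = 10^(−0.4 (M − M_☉)) = 10^-4.228 = 5.916×10^-5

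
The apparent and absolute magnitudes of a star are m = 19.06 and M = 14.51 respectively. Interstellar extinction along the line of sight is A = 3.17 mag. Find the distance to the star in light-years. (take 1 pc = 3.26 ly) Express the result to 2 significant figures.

d ≈ 62 ly

m − M = 5 log₁₀(d/10 pc) + A  ⇒  19.06 − (14.51) − 3.17 = 5 log₁₀(d/10)
1.380 = 5 log₁₀(d/10)
log₁₀ d = (m − M − A)/5 + 1 = 1.2760
d = 10^1.2760 = 18.88 pc
= 61.55 ly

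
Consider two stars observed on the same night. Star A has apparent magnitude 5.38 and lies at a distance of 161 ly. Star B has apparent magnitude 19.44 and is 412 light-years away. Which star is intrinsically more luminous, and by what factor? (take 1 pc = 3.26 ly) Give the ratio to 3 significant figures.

Star A is more luminous, by a factor of 64200.

Star A: d = 161 ly / 3.26 = 49.39 pc
Star A: M = m − 5 log₁₀ d + 5 = 5.38 − 5·1.6936 + 5 = 1.912
Star B: d = 412 ly / 3.26 = 126.4 pc
Star B: M = m − 5 log₁₀ d + 5 = 19.44 − 5·2.1017 + 5 = 13.932
ΔM = M_A − M_B = 1.912 − (13.932) = -12.020; smaller M is more luminous → Star A.
L ratio = 10^(0.4 |ΔM|) = 10^4.808 = 64250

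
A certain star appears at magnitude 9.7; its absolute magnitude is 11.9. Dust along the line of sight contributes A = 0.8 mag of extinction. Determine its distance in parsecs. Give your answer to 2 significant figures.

d ≈ 2.5 pc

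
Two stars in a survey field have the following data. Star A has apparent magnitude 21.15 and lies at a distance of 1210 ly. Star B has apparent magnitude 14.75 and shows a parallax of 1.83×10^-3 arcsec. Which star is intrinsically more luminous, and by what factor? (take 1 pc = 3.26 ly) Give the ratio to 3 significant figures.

Star A: d = 1210 ly / 3.26 = 371.2 pc
Star A: M = m − 5 log₁₀ d + 5 = 21.15 − 5·2.5696 + 5 = 13.302
Star B: d = 1/p = 1/1.83×10^-3″ = 546.4 pc
Star B: M = m − 5 log₁₀ d + 5 = 14.75 − 5·2.7375 + 5 = 6.062
ΔM = M_A − M_B = 13.302 − (6.062) = 7.240; smaller M is more luminous → Star B.
L ratio = 10^(0.4 |ΔM|) = 10^2.896 = 787.0

Star B is more luminous, by a factor of 787.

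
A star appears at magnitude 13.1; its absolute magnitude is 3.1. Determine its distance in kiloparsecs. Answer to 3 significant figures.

Distance modulus: m − M = 13.1 − (3.1) = 10.000
m − M = 5 log₁₀ d − 5
log₁₀ d = (m − M)/5 + 1 = 3.0000
d = 10^3.0000 = 1000 pc
= 1.000 kpc

d ≈ 1.00 kpc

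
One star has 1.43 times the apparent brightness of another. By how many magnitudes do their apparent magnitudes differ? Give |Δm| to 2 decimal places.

|Δm| ≈ 0.39

Pogson: Δm = −2.5 log₁₀(ratio) = −2.5 log₁₀(1.43) = −2.5 × 0.1553 = -0.388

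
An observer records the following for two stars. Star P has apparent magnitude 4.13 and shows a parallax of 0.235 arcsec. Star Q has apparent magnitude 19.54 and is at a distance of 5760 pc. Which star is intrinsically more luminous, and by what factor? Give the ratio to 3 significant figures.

Star Q is more luminous, by a factor of 1.26.

Star P: d = 1/p = 1/0.235″ = 4.255 pc
Star P: M = m − 5 log₁₀ d + 5 = 4.13 − 5·0.6289 + 5 = 5.985
Star Q: M = m − 5 log₁₀ d + 5 = 19.54 − 5·3.7604 + 5 = 5.738
ΔM = M_P − M_Q = 5.985 − (5.738) = 0.247; smaller M is more luminous → Star Q.
L ratio = 10^(0.4 |ΔM|) = 10^0.099 = 1.256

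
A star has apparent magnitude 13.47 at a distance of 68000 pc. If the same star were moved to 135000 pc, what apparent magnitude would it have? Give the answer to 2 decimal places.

m ≈ 14.96

Flux ∝ 1/d², so Δm = 5 log₁₀(d₂/d₁) = 5 log₁₀(135000/68000) = 1.489
m₂ = m₁ + Δm = 13.47 + (1.489) = 14.959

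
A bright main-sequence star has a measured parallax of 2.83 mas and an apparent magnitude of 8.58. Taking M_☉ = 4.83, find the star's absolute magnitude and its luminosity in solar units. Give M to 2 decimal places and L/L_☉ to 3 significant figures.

d = 1/p = 1000/2.83 mas = 353.4 pc
M = m − 5 log₁₀ d + 5 = 8.58 − 5·2.5482 + 5 = 0.839
M − M_☉ = 0.839 − 4.83 = -3.991
L/L_☉ = 10^(−0.4 × -3.991) = 39.48

M ≈ 0.84; L/L_☉ ≈ 39.5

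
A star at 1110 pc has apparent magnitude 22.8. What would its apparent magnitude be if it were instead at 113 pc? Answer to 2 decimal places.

m ≈ 17.84

Flux ∝ 1/d², so Δm = 5 log₁₀(d₂/d₁) = 5 log₁₀(113/1110) = -4.961
m₂ = m₁ + Δm = 22.8 + (-4.961) = 17.839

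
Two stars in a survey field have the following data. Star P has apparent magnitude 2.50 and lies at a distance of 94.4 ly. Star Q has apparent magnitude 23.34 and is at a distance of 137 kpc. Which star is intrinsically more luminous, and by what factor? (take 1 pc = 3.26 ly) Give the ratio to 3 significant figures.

Star P: d = 94.4 ly / 3.26 = 28.96 pc
Star P: M = m − 5 log₁₀ d + 5 = 2.50 − 5·1.4618 + 5 = 0.191
Star Q: d = 137 kpc = 137000 pc
Star Q: M = m − 5 log₁₀ d + 5 = 23.34 − 5·5.1367 + 5 = 2.656
ΔM = M_P − M_Q = 0.191 − (2.656) = -2.465; smaller M is more luminous → Star P.
L ratio = 10^(0.4 |ΔM|) = 10^0.986 = 9.684

Star P is more luminous, by a factor of 9.68.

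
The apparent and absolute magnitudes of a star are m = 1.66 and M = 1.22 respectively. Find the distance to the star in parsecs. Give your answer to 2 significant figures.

d ≈ 12 pc

μ = m − M = 0.440
m − M = 5 log₁₀ d − 5
log₁₀ d = (m − M)/5 + 1 = 1.0880
d = 10^1.0880 = 12.25 pc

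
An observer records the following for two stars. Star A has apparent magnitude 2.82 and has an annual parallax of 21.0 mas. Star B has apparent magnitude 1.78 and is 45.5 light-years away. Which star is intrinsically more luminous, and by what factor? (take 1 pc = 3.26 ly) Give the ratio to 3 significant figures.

Star A: p = 21.0 mas = 0.0210″ → d = 1/p = 47.62 pc
Star A: M = m − 5 log₁₀ d + 5 = 2.82 − 5·1.6778 + 5 = -0.569
Star B: d = 45.5 ly / 3.26 = 13.96 pc
Star B: M = m − 5 log₁₀ d + 5 = 1.78 − 5·1.1448 + 5 = 1.056
ΔM = M_A − M_B = -0.569 − (1.056) = -1.625; smaller M is more luminous → Star A.
L ratio = 10^(0.4 |ΔM|) = 10^0.650 = 4.467

Star A is more luminous, by a factor of 4.47.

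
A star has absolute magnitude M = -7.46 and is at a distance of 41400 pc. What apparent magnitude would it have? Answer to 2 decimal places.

m = M + 5 log₁₀ d − 5 = -7.46 + 5·4.6170 − 5 = 10.625

m ≈ 10.63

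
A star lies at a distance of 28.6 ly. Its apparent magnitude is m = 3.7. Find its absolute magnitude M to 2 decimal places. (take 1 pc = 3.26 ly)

M ≈ 3.98

d = 28.6 ly / 3.26 = 8.773 pc
5 log₁₀(d/10 pc) = 5 log₁₀(8.773) − 5 = -0.284
M = m − 5 log₁₀(d/10) = 3.7 + 0.284 = 3.984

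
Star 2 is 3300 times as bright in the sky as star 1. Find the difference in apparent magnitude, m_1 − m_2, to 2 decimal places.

Pogson: Δm = −2.5 log₁₀(ratio) = −2.5 log₁₀(3300) = −2.5 × 3.5185 = -8.796
Star 2 is brighter so has the smaller magnitude: m_1 − m_2 is positive.

m_1 − m_2 ≈ 8.80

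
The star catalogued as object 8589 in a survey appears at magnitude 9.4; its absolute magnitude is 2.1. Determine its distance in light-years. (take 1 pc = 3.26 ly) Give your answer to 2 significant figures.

d ≈ 940 ly

μ = m − M = 7.300
m − M = 5 log₁₀ d − 5
log₁₀ d = (m − M)/5 + 1 = 2.4600
d = 10^2.4600 = 288.4 pc
= 940.2 ly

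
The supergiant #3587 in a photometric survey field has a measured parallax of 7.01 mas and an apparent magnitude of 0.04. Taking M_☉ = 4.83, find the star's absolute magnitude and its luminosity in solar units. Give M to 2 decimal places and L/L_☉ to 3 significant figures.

M ≈ -5.73; L/L_☉ ≈ 16800

d = 1/p = 1000/7.01 mas = 142.7 pc
M = m − 5 log₁₀ d + 5 = 0.04 − 5·2.1543 + 5 = -5.731
M − M_☉ = -5.731 − 4.83 = -10.561
L/L_☉ = 10^(−0.4 × -10.561) = 16770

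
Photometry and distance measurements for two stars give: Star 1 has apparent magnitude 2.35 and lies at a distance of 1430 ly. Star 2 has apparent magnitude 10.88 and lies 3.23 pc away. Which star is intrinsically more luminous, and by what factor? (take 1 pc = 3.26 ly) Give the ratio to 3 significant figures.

Star 1 is more luminous, by a factor of 4.76×10^7.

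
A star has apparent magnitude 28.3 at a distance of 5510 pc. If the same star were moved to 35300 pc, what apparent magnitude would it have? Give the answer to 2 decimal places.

m ≈ 32.33

Flux ∝ 1/d², so Δm = 5 log₁₀(d₂/d₁) = 5 log₁₀(35300/5510) = 4.033
m₂ = m₁ + Δm = 28.3 + (4.033) = 32.333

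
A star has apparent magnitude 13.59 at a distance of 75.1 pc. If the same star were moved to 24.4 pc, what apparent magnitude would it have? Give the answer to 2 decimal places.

Flux ∝ 1/d², so Δm = 5 log₁₀(d₂/d₁) = 5 log₁₀(24.4/75.1) = -2.441
m₂ = m₁ + Δm = 13.59 + (-2.441) = 11.149

m ≈ 11.15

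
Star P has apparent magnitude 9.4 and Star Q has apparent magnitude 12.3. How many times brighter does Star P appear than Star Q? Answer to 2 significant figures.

14

Magnitude difference = -2.9
Flux ratio = 10^(−0.4 Δm) = 10^(−0.4 × -2.9) = 10^1.160 = 14.45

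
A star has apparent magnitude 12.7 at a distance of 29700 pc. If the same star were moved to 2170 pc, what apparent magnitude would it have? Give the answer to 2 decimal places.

Flux ∝ 1/d², so Δm = 5 log₁₀(d₂/d₁) = 5 log₁₀(2170/29700) = -5.681
m₂ = m₁ + Δm = 12.7 + (-5.681) = 7.019

m ≈ 7.02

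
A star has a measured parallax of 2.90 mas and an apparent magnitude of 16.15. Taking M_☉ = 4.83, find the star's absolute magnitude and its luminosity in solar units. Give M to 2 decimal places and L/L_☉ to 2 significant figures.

M ≈ 8.46; L/L_☉ ≈ 0.035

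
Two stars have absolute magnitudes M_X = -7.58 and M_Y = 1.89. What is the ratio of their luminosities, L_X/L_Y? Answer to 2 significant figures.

ΔM = M_X − M_Y = -9.47
L_X/L_Y = 10^(−0.4 ΔM) = 10^3.788 = 6138

L_X/L_Y ≈ 6100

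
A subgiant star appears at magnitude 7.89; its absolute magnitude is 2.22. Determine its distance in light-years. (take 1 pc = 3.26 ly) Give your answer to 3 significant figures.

d ≈ 444 ly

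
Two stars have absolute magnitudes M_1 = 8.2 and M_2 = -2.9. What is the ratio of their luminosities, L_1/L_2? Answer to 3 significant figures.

L_1/L_2 ≈ 3.63×10^-5

ΔM = M_1 − M_2 = 11.1
L_1/L_2 = 10^(−0.4 ΔM) = 10^-4.440 = 3.631×10^-5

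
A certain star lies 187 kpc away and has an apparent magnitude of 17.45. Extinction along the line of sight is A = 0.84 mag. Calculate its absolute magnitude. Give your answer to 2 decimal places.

d = 187 kpc = 187000 pc
5 log₁₀(d/10 pc) = 5 log₁₀(187000) − 5 = 21.359
M = m − 5 log₁₀(d/10) − A = 17.45 − 21.359 − 0.84 = -4.749

M ≈ -4.75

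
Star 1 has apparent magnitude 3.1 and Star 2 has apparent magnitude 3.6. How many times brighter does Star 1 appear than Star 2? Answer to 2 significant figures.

1.6

Magnitude difference = -0.5
Flux ratio = 10^(−0.4 Δm) = 10^(−0.4 × -0.5) = 10^0.200 = 1.585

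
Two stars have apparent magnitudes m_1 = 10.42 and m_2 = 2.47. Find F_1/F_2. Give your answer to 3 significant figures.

F_1/F_2 ≈ 6.61×10^-4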